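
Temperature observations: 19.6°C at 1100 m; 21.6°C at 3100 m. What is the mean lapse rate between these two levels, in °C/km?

Γ = −ΔT/Δz = (19.6 − 21.6) / (3100 − 1100) m
  = -2°C / 2 km = -1°C/km

-1°C/km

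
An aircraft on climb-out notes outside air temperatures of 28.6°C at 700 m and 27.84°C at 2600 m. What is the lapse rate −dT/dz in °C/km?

Γ = −ΔT/Δz = (28.6 − 27.84) / (2600 − 700) m
  = 0.76°C / 1.9 km = 0.4°C/km

0.4°C/km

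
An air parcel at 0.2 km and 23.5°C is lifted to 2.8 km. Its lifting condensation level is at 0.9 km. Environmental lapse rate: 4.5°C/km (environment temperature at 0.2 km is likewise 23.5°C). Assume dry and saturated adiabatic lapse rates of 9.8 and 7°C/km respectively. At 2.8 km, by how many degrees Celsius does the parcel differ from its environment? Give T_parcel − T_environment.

Parcel:
  200 → 900 m (dry, 9.8°C/km): ΔT = -9.8 × 0.7 = -6.86°C → T = 16.64°C
  900 → 2800 m (saturated, 7°C/km): ΔT = -7 × 1.9 = -13.3°C → T = 3.34°C
Environment:
  200 → 2800 m (environment, 4.5°C/km): ΔT = -4.5 × 2.6 = -11.7°C → T = 11.8°C
T_parcel − T_env = 3.34 − 11.8 = -8.46°C

-8.46°C (parcel cooler than environment)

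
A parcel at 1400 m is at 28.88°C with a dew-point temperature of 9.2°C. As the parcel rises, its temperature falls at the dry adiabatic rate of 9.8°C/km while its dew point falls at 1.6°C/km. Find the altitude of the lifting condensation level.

3800 m

T and T_d converge at 9.8 − 1.6 = 8.2°C per km
Height above start = (28.88 − 9.2) / 8.2 = 2.4 km
LCL altitude = 1400 m + 2400 m = 3800 m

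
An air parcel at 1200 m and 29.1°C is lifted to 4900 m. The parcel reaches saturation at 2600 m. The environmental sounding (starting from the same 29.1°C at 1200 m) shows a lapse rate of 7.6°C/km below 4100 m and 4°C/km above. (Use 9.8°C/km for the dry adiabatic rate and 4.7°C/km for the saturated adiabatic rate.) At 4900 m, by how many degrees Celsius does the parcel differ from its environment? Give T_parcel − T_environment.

Parcel:
  1200–2600 m, dry: Δz = 1.4 km ⇒ ΔT = -13.72°C; T = 15.38°C
  2600–4900 m, saturated: Δz = 2.3 km ⇒ ΔT = -10.81°C; T = 4.57°C
Environment:
  1200–4100 m, environment, lower layer: Δz = 2.9 km ⇒ ΔT = -22.04°C; T = 7.06°C
  4100–4900 m, environment, upper layer: Δz = 0.8 km ⇒ ΔT = -3.2°C; T = 3.86°C
T_parcel − T_env = 4.57 − 3.86 = +0.71°C

+0.71°C (parcel warmer than environment)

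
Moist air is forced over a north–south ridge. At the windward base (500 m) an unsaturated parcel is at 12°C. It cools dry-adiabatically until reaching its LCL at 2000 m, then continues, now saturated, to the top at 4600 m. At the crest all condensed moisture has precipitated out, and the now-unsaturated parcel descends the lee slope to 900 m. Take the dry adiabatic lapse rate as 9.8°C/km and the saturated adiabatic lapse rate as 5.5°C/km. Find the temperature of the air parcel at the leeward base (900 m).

500–2000 m, dry: Δz = 1.5 km ⇒ ΔT = -14.7°C; T = -2.7°C
2000–4600 m, saturated: Δz = 2.6 km ⇒ ΔT = -14.3°C; T = -17°C
4600–900 m, dry descent: Δz = 3.7 km ⇒ ΔT = +36.26°C; T = 19.26°C

19.26°C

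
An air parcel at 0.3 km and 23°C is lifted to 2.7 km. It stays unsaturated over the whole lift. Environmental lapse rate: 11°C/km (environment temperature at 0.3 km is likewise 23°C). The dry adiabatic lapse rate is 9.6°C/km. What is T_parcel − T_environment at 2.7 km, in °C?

+3.36°C (parcel warmer than environment)

Parcel:
  From 300 m to 2700 m (dry): cools by 9.6 × 2.4 = 23.04°C, giving -0.04°C.
Environment:
  From 300 m to 2700 m (environment): cools by 11 × 2.4 = 26.4°C, giving -3.4°C.
T_parcel − T_env = -0.04 − (-3.4) = +3.36°C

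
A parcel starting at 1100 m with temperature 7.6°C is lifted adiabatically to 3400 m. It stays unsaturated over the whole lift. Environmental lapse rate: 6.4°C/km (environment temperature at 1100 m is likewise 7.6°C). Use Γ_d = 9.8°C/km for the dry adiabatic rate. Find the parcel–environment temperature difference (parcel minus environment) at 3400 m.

Parcel:
  Dry to 3400 m: -9.8 × 2.3 km = -22.54°C, so T = -14.94°C.
Environment:
  Environment to 3400 m: -6.4 × 2.3 km = -14.72°C, so T = -7.12°C.
T_parcel − T_env = -14.94 − (-7.12) = -7.82°C

-7.82°C (parcel cooler than environment)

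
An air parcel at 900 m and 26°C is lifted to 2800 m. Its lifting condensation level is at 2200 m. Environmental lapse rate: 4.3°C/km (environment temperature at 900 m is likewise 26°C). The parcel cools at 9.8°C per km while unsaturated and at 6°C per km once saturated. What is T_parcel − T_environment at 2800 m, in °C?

Parcel:
  900–2200 m, dry: Δz = 1.3 km ⇒ ΔT = -12.74°C; T = 13.26°C
  2200–2800 m, saturated: Δz = 0.6 km ⇒ ΔT = -3.6°C; T = 9.66°C
Environment:
  900–2800 m, environment: Δz = 1.9 km ⇒ ΔT = -8.17°C; T = 17.83°C
T_parcel − T_env = 9.66 − 17.83 = -8.17°C

-8.17°C (parcel cooler than environment)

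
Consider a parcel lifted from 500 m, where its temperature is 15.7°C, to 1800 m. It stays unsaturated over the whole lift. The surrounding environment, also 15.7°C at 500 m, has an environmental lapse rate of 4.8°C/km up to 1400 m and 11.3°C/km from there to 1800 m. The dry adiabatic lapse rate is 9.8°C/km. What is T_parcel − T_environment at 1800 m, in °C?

-3.9°C (parcel cooler than environment)

Parcel:
  From 500 m to 1800 m (dry): cools by 9.8 × 1.3 = 12.74°C, giving 2.96°C.
Environment:
  From 500 m to 1400 m (environment, lower layer): cools by 4.8 × 0.9 = 4.32°C, giving 11.38°C.
  From 1400 m to 1800 m (environment, upper layer): cools by 11.3 × 0.4 = 4.52°C, giving 6.86°C.
T_parcel − T_env = 2.96 − 6.86 = -3.9°C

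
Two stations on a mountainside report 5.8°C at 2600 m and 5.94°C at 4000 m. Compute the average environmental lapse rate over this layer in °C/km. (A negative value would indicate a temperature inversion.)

Γ = −ΔT/Δz = (5.8 − 5.94) / (4000 − 2600) m
  = -0.14°C / 1.4 km = -0.1°C/km

-0.1°C/km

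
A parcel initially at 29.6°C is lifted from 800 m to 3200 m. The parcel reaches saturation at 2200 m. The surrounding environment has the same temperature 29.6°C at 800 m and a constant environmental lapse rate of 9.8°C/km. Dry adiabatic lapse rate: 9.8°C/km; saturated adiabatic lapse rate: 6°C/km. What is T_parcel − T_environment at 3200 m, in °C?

+3.8°C (parcel warmer than environment)

Parcel:
  From 800 m to 2200 m (dry): cools by 9.8 × 1.4 = 13.72°C, giving 15.88°C.
  From 2200 m to 3200 m (saturated): cools by 6 × 1 = 6°C, giving 9.88°C.
Environment:
  From 800 m to 3200 m (environment): cools by 9.8 × 2.4 = 23.52°C, giving 6.08°C.
T_parcel − T_env = 9.88 − 6.08 = +3.8°C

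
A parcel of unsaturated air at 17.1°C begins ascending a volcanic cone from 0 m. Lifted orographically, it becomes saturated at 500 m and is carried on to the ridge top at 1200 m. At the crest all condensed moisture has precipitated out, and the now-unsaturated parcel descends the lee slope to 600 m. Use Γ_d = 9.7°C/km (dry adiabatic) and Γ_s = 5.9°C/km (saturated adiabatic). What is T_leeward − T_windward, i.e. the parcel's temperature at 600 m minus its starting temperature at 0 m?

-3.16°C

0–500 m, dry: Δz = 0.5 km ⇒ ΔT = -4.85°C; T = 12.25°C
500–1200 m, saturated: Δz = 0.7 km ⇒ ΔT = -4.13°C; T = 8.12°C
1200–600 m, dry descent: Δz = 0.6 km ⇒ ΔT = +5.82°C; T = 13.94°C
Net change vs windward start: 13.94 − 17.1 = -3.16°C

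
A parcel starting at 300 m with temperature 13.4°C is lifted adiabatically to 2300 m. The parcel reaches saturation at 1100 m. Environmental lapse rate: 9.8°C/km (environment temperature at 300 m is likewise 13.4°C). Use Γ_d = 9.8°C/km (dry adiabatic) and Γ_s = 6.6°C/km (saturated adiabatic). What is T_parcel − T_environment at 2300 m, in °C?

+3.84°C (parcel warmer than environment)

Parcel:
  300–1100 m, dry: Δz = 0.8 km ⇒ ΔT = -7.84°C; T = 5.56°C
  1100–2300 m, saturated: Δz = 1.2 km ⇒ ΔT = -7.92°C; T = -2.36°C
Environment:
  300–2300 m, environment: Δz = 2 km ⇒ ΔT = -19.6°C; T = -6.2°C
T_parcel − T_env = -2.36 − (-6.2) = +3.84°C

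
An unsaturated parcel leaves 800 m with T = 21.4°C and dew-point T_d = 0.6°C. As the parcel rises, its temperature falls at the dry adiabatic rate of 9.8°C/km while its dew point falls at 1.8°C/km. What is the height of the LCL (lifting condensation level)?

3400 m

T and T_d converge at 9.8 − 1.8 = 8°C per km
Height above start = (21.4 − 0.6) / 8 = 2.6 km
LCL altitude = 800 m + 2600 m = 3400 m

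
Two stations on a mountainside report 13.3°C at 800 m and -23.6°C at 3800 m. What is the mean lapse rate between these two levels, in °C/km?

12.3°C/km

Γ = −ΔT/Δz = (13.3 − (-23.6)) / (3800 − 800) m
  = 36.9°C / 3 km = 12.3°C/km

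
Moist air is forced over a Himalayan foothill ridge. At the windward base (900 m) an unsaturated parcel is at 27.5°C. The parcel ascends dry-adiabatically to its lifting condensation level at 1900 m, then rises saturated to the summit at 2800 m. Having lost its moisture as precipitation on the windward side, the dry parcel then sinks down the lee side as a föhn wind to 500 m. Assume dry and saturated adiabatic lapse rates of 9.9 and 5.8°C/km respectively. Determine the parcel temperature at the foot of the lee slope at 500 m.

900 → 1900 m (dry, 9.9°C/km): ΔT = -9.9 × 1 = -9.9°C → T = 17.6°C
1900 → 2800 m (saturated, 5.8°C/km): ΔT = -5.8 × 0.9 = -5.22°C → T = 12.38°C
2800 → 500 m (dry descent, 9.9°C/km): ΔT = +9.9 × 2.3 = +22.77°C → T = 35.15°C

35.15°C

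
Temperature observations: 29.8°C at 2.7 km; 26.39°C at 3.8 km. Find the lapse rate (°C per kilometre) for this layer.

3.1°C/km

Γ = −ΔT/Δz = (29.8 − 26.39) / (3800 − 2700) m
  = 3.41°C / 1.1 km = 3.1°C/km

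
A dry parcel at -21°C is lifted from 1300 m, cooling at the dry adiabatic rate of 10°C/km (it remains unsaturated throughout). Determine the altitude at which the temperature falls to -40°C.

Height above start = (-21 − (-40)) / 10 = 1.9 km
Altitude = 1300 m + 1900 m = 3200 m

3200 m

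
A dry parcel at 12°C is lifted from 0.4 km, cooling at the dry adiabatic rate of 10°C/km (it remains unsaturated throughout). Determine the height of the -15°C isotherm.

Height above start = (12 − (-15)) / 10 = 2.7 km
Altitude = 400 m + 2700 m = 3100 m

3.1 km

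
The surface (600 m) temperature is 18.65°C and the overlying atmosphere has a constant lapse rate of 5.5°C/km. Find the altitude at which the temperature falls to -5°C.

4900 m

Height above start = (18.65 − (-5)) / 5.5 = 4.3 km
Altitude = 600 m + 4300 m = 4900 m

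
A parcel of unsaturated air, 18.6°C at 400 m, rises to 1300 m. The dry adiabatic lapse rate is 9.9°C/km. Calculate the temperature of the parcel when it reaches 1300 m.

400–1300 m, dry adiabatic: Δz = 0.9 km ⇒ ΔT = -8.91°C; T = 9.69°C

9.69°C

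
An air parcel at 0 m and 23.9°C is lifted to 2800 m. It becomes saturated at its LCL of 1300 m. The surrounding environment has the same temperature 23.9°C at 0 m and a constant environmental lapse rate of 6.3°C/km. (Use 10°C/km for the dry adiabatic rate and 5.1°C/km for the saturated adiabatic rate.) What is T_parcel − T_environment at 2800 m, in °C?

-3.01°C (parcel cooler than environment)

Parcel:
  Dry to 1300 m: -10 × 1.3 km = -13°C, so T = 10.9°C.
  Saturated to 2800 m: -5.1 × 1.5 km = -7.65°C, so T = 3.25°C.
Environment:
  Environment to 2800 m: -6.3 × 2.8 km = -17.64°C, so T = 6.26°C.
T_parcel − T_env = 3.25 − 6.26 = -3.01°C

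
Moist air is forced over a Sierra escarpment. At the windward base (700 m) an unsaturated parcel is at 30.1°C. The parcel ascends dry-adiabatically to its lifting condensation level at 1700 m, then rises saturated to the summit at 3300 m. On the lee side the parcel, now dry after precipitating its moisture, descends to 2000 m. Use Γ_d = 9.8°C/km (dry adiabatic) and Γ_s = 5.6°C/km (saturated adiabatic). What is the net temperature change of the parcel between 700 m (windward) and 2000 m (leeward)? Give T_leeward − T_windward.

-6.02°C

Dry to 1700 m: -9.8 × 1 km = -9.8°C, so T = 20.3°C.
Saturated to 3300 m: -5.6 × 1.6 km = -8.96°C, so T = 11.34°C.
Dry descent to 2000 m: +9.8 × 1.3 km = +12.74°C, so T = 24.08°C.
Net change vs windward start: 24.08 − 30.1 = -6.02°C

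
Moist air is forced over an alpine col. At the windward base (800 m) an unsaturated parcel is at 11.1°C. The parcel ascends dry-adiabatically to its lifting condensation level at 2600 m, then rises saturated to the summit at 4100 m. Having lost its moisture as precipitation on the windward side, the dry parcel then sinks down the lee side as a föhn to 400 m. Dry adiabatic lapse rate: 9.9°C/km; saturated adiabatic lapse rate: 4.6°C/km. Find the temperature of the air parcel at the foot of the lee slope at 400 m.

800 → 2600 m (dry, 9.9°C/km): ΔT = -9.9 × 1.8 = -17.82°C → T = -6.72°C
2600 → 4100 m (saturated, 4.6°C/km): ΔT = -4.6 × 1.5 = -6.9°C → T = -13.62°C
4100 → 400 m (dry descent, 9.9°C/km): ΔT = +9.9 × 3.7 = +36.63°C → T = 23.01°C

23.01°C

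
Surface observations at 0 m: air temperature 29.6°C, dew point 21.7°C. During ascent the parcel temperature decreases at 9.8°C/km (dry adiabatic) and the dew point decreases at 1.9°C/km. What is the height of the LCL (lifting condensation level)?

T and T_d converge at 9.8 − 1.9 = 7.9°C per km
Height above start = (29.6 − 21.7) / 7.9 = 1 km
LCL altitude = 0 m + 1000 m = 1000 m

1000 m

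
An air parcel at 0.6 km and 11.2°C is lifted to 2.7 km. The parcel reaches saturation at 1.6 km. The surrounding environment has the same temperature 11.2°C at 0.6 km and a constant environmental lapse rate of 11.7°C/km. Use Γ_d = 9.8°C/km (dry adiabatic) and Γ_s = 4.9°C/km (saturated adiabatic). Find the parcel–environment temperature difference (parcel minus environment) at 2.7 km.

+9.38°C (parcel warmer than environment)

Parcel:
  600–1600 m, dry: Δz = 1 km ⇒ ΔT = -9.8°C; T = 1.4°C
  1600–2700 m, saturated: Δz = 1.1 km ⇒ ΔT = -5.39°C; T = -3.99°C
Environment:
  600–2700 m, environment: Δz = 2.1 km ⇒ ΔT = -24.57°C; T = -13.37°C
T_parcel − T_env = -3.99 − (-13.37) = +9.38°C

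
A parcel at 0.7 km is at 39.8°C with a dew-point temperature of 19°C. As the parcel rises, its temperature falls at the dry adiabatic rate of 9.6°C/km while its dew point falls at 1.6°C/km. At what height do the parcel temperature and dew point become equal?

T and T_d converge at 9.6 − 1.6 = 8°C per km
Height above start = (39.8 − 19) / 8 = 2.6 km
LCL altitude = 700 m + 2600 m = 3300 m

3.3 km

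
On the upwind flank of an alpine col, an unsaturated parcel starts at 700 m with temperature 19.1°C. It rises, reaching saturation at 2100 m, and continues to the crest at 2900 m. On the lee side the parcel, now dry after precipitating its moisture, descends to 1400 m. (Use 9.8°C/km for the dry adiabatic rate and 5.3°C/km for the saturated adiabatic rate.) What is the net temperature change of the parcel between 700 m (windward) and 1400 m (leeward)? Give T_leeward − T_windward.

-3.26°C

Dry to 2100 m: -9.8 × 1.4 km = -13.72°C, so T = 5.38°C.
Saturated to 2900 m: -5.3 × 0.8 km = -4.24°C, so T = 1.14°C.
Dry descent to 1400 m: +9.8 × 1.5 km = +14.7°C, so T = 15.84°C.
Net change vs windward start: 15.84 − 19.1 = -3.26°C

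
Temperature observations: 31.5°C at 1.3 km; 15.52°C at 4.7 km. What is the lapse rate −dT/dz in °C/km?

4.7°C/km

Γ = −ΔT/Δz = (31.5 − 15.52) / (4700 − 1300) m
  = 15.98°C / 3.4 km = 4.7°C/km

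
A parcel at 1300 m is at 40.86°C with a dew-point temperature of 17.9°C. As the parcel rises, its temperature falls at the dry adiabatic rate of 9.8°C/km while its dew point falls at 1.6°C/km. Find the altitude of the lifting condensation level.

4100 m

T and T_d converge at 9.8 − 1.6 = 8.2°C per km
Height above start = (40.86 − 17.9) / 8.2 = 2.8 km
LCL altitude = 1300 m + 2800 m = 4100 m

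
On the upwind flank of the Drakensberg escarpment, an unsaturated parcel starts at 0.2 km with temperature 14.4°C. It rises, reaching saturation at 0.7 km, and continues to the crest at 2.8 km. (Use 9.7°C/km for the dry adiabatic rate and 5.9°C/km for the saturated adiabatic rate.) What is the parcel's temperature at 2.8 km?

-2.84°C

200–700 m, dry: Δz = 0.5 km ⇒ ΔT = -4.85°C; T = 9.55°C
700–2800 m, saturated: Δz = 2.1 km ⇒ ΔT = -12.39°C; T = -2.84°C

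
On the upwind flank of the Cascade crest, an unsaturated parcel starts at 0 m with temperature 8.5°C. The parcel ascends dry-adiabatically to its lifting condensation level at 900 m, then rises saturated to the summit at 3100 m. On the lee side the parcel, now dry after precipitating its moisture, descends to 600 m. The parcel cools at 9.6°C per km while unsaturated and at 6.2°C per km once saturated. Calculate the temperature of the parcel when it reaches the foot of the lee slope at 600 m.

10.22°C

0–900 m, dry: Δz = 0.9 km ⇒ ΔT = -8.64°C; T = -0.14°C
900–3100 m, saturated: Δz = 2.2 km ⇒ ΔT = -13.64°C; T = -13.78°C
3100–600 m, dry descent: Δz = 2.5 km ⇒ ΔT = +24°C; T = 10.22°C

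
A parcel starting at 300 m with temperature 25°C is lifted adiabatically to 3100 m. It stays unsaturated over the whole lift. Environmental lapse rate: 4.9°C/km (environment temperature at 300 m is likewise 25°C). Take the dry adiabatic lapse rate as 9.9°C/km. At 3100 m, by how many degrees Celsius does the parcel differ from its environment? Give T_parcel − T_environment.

-14°C (parcel cooler than environment)

Parcel:
  300–3100 m, dry: Δz = 2.8 km ⇒ ΔT = -27.72°C; T = -2.72°C
Environment:
  300–3100 m, environment: Δz = 2.8 km ⇒ ΔT = -13.72°C; T = 11.28°C
T_parcel − T_env = -2.72 − 11.28 = -14°C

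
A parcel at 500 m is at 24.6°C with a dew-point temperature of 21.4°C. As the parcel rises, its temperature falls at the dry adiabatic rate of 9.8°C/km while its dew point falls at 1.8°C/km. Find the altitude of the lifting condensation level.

T and T_d converge at 9.8 − 1.8 = 8°C per km
Height above start = (24.6 − 21.4) / 8 = 0.4 km
LCL altitude = 500 m + 400 m = 900 m

900 m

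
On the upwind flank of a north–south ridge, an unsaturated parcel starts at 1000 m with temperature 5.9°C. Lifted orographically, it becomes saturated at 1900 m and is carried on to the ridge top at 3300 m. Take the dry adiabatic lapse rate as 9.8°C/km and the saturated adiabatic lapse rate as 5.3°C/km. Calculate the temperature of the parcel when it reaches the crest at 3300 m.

-10.34°C

1000 → 1900 m (dry, 9.8°C/km): ΔT = -9.8 × 0.9 = -8.82°C → T = -2.92°C
1900 → 3300 m (saturated, 5.3°C/km): ΔT = -5.3 × 1.4 = -7.42°C → T = -10.34°C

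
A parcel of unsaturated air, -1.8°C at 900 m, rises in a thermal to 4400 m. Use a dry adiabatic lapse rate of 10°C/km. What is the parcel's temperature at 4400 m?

From 900 m to 4400 m (dry adiabatic): cools by 10 × 3.5 = 35°C, giving -36.8°C.

-36.8°C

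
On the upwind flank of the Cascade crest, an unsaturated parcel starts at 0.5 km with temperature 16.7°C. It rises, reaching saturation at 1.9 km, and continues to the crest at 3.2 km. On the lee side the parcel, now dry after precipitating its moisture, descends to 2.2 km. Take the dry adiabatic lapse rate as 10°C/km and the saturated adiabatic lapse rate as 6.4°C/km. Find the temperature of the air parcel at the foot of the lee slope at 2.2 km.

Dry to 1900 m: -10 × 1.4 km = -14°C, so T = 2.7°C.
Saturated to 3200 m: -6.4 × 1.3 km = -8.32°C, so T = -5.62°C.
Dry descent to 2200 m: +10 × 1 km = +10°C, so T = 4.38°C.

4.38°C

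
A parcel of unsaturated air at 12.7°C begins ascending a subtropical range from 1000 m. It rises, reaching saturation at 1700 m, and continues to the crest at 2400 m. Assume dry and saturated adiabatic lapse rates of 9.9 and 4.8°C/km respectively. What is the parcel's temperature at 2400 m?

From 1000 m to 1700 m (dry): cools by 9.9 × 0.7 = 6.93°C, giving 5.77°C.
From 1700 m to 2400 m (saturated): cools by 4.8 × 0.7 = 3.36°C, giving 2.41°C.

2.41°C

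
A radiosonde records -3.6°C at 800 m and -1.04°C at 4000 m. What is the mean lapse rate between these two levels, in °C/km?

-0.8°C/km

Γ = −ΔT/Δz = (-3.6 − (-1.04)) / (4000 − 800) m
  = -2.56°C / 3.2 km = -0.8°C/km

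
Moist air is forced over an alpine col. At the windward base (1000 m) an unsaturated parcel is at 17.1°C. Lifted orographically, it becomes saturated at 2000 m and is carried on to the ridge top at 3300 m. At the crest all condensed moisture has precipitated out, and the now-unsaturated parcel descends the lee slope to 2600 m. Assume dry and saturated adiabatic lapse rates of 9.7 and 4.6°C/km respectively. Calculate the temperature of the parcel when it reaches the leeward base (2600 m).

8.21°C

From 1000 m to 2000 m (dry): cools by 9.7 × 1 = 9.7°C, giving 7.4°C.
From 2000 m to 3300 m (saturated): cools by 4.6 × 1.3 = 5.98°C, giving 1.42°C.
From 3300 m to 2600 m (dry descent): warms by 9.7 × 0.7 = 6.79°C, giving 8.21°C.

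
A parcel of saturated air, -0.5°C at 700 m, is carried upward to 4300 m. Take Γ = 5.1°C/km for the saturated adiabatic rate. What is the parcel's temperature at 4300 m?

Saturated adiabatic to 4300 m: -5.1 × 3.6 km = -18.36°C, so T = -18.86°C.

-18.86°C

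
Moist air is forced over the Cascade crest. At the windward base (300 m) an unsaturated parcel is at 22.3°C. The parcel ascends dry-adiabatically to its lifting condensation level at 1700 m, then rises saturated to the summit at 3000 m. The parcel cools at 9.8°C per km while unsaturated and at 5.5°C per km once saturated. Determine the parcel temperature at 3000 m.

From 300 m to 1700 m (dry): cools by 9.8 × 1.4 = 13.72°C, giving 8.58°C.
From 1700 m to 3000 m (saturated): cools by 5.5 × 1.3 = 7.15°C, giving 1.43°C.

1.43°C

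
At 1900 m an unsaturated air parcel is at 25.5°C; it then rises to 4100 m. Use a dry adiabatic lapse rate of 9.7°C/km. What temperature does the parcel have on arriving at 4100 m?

1900 → 4100 m (dry adiabatic, 9.7°C/km): ΔT = -9.7 × 2.2 = -21.34°C → T = 4.16°C

4.16°C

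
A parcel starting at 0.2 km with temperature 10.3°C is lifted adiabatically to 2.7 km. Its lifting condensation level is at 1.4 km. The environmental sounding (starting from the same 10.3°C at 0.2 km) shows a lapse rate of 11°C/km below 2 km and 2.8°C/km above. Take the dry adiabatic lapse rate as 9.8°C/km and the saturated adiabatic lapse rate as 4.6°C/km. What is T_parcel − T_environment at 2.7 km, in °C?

+4.02°C (parcel warmer than environment)

Parcel:
  200 → 1400 m (dry, 9.8°C/km): ΔT = -9.8 × 1.2 = -11.76°C → T = -1.46°C
  1400 → 2700 m (saturated, 4.6°C/km): ΔT = -4.6 × 1.3 = -5.98°C → T = -7.44°C
Environment:
  200 → 2000 m (environment, lower layer, 11°C/km): ΔT = -11 × 1.8 = -19.8°C → T = -9.5°C
  2000 → 2700 m (environment, upper layer, 2.8°C/km): ΔT = -2.8 × 0.7 = -1.96°C → T = -11.46°C
T_parcel − T_env = -7.44 − (-11.46) = +4.02°C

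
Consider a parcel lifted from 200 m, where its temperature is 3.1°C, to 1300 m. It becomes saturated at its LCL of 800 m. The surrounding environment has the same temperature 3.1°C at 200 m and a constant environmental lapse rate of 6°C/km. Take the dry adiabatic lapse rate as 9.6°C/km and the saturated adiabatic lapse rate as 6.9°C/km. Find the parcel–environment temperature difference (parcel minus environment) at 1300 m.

-2.61°C (parcel cooler than environment)

Parcel:
  From 200 m to 800 m (dry): cools by 9.6 × 0.6 = 5.76°C, giving -2.66°C.
  From 800 m to 1300 m (saturated): cools by 6.9 × 0.5 = 3.45°C, giving -6.11°C.
Environment:
  From 200 m to 1300 m (environment): cools by 6 × 1.1 = 6.6°C, giving -3.5°C.
T_parcel − T_env = -6.11 − (-3.5) = -2.61°C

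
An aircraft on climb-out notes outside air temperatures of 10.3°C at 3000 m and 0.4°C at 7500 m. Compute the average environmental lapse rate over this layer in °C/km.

Γ = −ΔT/Δz = (10.3 − 0.4) / (7500 − 3000) m
  = 9.9°C / 4.5 km = 2.2°C/km

2.2°C/km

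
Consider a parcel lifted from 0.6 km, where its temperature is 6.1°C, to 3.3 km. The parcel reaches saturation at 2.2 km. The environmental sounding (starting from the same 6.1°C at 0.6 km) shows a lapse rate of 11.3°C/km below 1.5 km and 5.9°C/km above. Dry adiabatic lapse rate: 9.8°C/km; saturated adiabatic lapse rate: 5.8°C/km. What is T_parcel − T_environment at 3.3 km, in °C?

-1.27°C (parcel cooler than environment)

Parcel:
  600–2200 m, dry: Δz = 1.6 km ⇒ ΔT = -15.68°C; T = -9.58°C
  2200–3300 m, saturated: Δz = 1.1 km ⇒ ΔT = -6.38°C; T = -15.96°C
Environment:
  600–1500 m, environment, lower layer: Δz = 0.9 km ⇒ ΔT = -10.17°C; T = -4.07°C
  1500–3300 m, environment, upper layer: Δz = 1.8 km ⇒ ΔT = -10.62°C; T = -14.69°C
T_parcel − T_env = -15.96 − (-14.69) = -1.27°C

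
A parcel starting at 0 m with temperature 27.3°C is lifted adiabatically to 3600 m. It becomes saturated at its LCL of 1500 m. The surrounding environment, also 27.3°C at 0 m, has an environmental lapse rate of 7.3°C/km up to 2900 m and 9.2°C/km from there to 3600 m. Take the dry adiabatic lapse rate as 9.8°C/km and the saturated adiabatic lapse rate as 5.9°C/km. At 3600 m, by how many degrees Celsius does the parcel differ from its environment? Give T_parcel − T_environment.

+0.52°C (parcel warmer than environment)

Parcel:
  From 0 m to 1500 m (dry): cools by 9.8 × 1.5 = 14.7°C, giving 12.6°C.
  From 1500 m to 3600 m (saturated): cools by 5.9 × 2.1 = 12.39°C, giving 0.21°C.
Environment:
  From 0 m to 2900 m (environment, lower layer): cools by 7.3 × 2.9 = 21.17°C, giving 6.13°C.
  From 2900 m to 3600 m (environment, upper layer): cools by 9.2 × 0.7 = 6.44°C, giving -0.31°C.
T_parcel − T_env = 0.21 − (-0.31) = +0.52°C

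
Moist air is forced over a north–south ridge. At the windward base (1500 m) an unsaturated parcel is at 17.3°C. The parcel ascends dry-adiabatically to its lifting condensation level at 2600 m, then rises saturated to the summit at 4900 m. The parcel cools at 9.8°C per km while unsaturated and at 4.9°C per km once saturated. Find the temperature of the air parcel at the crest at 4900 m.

-4.75°C

Dry to 2600 m: -9.8 × 1.1 km = -10.78°C, so T = 6.52°C.
Saturated to 4900 m: -4.9 × 2.3 km = -11.27°C, so T = -4.75°C.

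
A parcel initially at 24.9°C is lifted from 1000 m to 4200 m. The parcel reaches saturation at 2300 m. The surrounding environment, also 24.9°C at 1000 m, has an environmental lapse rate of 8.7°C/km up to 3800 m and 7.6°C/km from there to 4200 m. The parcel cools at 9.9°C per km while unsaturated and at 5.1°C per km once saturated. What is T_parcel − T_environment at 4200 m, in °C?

Parcel:
  1000 → 2300 m (dry, 9.9°C/km): ΔT = -9.9 × 1.3 = -12.87°C → T = 12.03°C
  2300 → 4200 m (saturated, 5.1°C/km): ΔT = -5.1 × 1.9 = -9.69°C → T = 2.34°C
Environment:
  1000 → 3800 m (environment, lower layer, 8.7°C/km): ΔT = -8.7 × 2.8 = -24.36°C → T = 0.54°C
  3800 → 4200 m (environment, upper layer, 7.6°C/km): ΔT = -7.6 × 0.4 = -3.04°C → T = -2.5°C
T_parcel − T_env = 2.34 − (-2.5) = +4.84°C

+4.84°C (parcel warmer than environment)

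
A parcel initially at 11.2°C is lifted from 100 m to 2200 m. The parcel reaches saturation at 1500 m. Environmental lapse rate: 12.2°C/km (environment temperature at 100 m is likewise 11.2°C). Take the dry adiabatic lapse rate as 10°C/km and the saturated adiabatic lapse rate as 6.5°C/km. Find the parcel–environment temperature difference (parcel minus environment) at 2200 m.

Parcel:
  Dry to 1500 m: -10 × 1.4 km = -14°C, so T = -2.8°C.
  Saturated to 2200 m: -6.5 × 0.7 km = -4.55°C, so T = -7.35°C.
Environment:
  Environment to 2200 m: -12.2 × 2.1 km = -25.62°C, so T = -14.42°C.
T_parcel − T_env = -7.35 − (-14.42) = +7.07°C

+7.07°C (parcel warmer than environment)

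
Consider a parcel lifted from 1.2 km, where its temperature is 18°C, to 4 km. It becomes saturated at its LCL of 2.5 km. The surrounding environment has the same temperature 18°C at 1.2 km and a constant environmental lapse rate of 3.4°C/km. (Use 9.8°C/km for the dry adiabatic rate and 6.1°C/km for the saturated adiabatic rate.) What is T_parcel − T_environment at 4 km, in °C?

Parcel:
  1200–2500 m, dry: Δz = 1.3 km ⇒ ΔT = -12.74°C; T = 5.26°C
  2500–4000 m, saturated: Δz = 1.5 km ⇒ ΔT = -9.15°C; T = -3.89°C
Environment:
  1200–4000 m, environment: Δz = 2.8 km ⇒ ΔT = -9.52°C; T = 8.48°C
T_parcel − T_env = -3.89 − 8.48 = -12.37°C

-12.37°C (parcel cooler than environment)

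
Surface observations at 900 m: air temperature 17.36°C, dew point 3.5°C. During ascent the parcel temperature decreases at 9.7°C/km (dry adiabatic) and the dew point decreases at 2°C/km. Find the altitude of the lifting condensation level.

T and T_d converge at 9.7 − 2 = 7.7°C per km
Height above start = (17.36 − 3.5) / 7.7 = 1.8 km
LCL altitude = 900 m + 1800 m = 2700 m

2700 m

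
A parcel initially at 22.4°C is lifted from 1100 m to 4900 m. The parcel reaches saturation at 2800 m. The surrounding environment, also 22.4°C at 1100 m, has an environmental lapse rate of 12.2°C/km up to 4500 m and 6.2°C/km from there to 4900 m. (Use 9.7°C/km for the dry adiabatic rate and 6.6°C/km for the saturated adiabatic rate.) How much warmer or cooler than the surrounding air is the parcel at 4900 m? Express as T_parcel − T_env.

Parcel:
  Dry to 2800 m: -9.7 × 1.7 km = -16.49°C, so T = 5.91°C.
  Saturated to 4900 m: -6.6 × 2.1 km = -13.86°C, so T = -7.95°C.
Environment:
  Environment, lower layer to 4500 m: -12.2 × 3.4 km = -41.48°C, so T = -19.08°C.
  Environment, upper layer to 4900 m: -6.2 × 0.4 km = -2.48°C, so T = -21.56°C.
T_parcel − T_env = -7.95 − (-21.56) = +13.61°C

+13.61°C (parcel warmer than environment)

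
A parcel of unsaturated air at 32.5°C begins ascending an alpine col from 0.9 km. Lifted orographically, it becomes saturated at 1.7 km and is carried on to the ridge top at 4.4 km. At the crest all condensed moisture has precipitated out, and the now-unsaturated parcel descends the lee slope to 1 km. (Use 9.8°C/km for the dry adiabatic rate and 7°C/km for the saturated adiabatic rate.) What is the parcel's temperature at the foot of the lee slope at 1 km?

39.08°C

900 → 1700 m (dry, 9.8°C/km): ΔT = -9.8 × 0.8 = -7.84°C → T = 24.66°C
1700 → 4400 m (saturated, 7°C/km): ΔT = -7 × 2.7 = -18.9°C → T = 5.76°C
4400 → 1000 m (dry descent, 9.8°C/km): ΔT = +9.8 × 3.4 = +33.32°C → T = 39.08°C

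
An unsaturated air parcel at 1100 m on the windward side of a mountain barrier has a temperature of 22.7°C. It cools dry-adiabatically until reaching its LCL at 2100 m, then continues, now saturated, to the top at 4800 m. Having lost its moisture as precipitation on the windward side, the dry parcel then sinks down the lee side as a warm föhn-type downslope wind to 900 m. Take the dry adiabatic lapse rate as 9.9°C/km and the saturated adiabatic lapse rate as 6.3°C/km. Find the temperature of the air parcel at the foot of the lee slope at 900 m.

34.4°C

1100 → 2100 m (dry, 9.9°C/km): ΔT = -9.9 × 1 = -9.9°C → T = 12.8°C
2100 → 4800 m (saturated, 6.3°C/km): ΔT = -6.3 × 2.7 = -17.01°C → T = -4.21°C
4800 → 900 m (dry descent, 9.9°C/km): ΔT = +9.9 × 3.9 = +38.61°C → T = 34.4°C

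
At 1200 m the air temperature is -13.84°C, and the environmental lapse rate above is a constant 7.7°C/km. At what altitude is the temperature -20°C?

Height above start = (-13.84 − (-20)) / 7.7 = 0.8 km
Altitude = 1200 m + 800 m = 2000 m

2000 m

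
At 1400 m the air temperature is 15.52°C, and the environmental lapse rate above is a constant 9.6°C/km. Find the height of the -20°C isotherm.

Height above start = (15.52 − (-20)) / 9.6 = 3.7 km
Altitude = 1400 m + 3700 m = 5100 m

5100 m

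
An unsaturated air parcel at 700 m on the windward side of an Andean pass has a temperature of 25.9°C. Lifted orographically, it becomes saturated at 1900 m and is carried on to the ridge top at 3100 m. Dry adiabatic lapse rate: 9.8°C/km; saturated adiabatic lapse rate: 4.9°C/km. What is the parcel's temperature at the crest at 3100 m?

8.26°C

700 → 1900 m (dry, 9.8°C/km): ΔT = -9.8 × 1.2 = -11.76°C → T = 14.14°C
1900 → 3100 m (saturated, 4.9°C/km): ΔT = -4.9 × 1.2 = -5.88°C → T = 8.26°C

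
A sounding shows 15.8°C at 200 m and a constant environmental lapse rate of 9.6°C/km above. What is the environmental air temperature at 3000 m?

-11.08°C

200 → 3000 m (environmental, 9.6°C/km): ΔT = -9.6 × 2.8 = -26.88°C → T = -11.08°C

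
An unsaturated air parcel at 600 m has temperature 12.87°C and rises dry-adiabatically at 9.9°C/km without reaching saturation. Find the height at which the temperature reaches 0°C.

Height above start = (12.87 − 0) / 9.9 = 1.3 km
Altitude = 600 m + 1300 m = 1900 m

1900 m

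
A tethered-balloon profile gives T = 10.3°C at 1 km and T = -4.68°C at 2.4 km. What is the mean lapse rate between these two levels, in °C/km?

10.7°C/km

Γ = −ΔT/Δz = (10.3 − (-4.68)) / (2400 − 1000) m
  = 14.98°C / 1.4 km = 10.7°C/km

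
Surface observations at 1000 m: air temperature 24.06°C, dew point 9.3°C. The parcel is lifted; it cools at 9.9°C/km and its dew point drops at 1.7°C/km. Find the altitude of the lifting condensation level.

T and T_d converge at 9.9 − 1.7 = 8.2°C per km
Height above start = (24.06 − 9.3) / 8.2 = 1.8 km
LCL altitude = 1000 m + 1800 m = 2800 m

2800 m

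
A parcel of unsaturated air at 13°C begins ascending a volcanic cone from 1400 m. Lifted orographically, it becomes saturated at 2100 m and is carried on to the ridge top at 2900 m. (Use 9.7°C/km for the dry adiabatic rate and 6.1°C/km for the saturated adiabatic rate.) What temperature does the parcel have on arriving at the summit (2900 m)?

1400 → 2100 m (dry, 9.7°C/km): ΔT = -9.7 × 0.7 = -6.79°C → T = 6.21°C
2100 → 2900 m (saturated, 6.1°C/km): ΔT = -6.1 × 0.8 = -4.88°C → T = 1.33°C

1.33°C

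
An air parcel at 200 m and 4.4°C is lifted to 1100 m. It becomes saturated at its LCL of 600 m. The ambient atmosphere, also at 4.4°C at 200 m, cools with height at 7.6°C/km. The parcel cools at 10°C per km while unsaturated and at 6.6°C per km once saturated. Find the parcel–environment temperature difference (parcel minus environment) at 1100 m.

Parcel:
  200–600 m, dry: Δz = 0.4 km ⇒ ΔT = -4°C; T = 0.4°C
  600–1100 m, saturated: Δz = 0.5 km ⇒ ΔT = -3.3°C; T = -2.9°C
Environment:
  200–1100 m, environment: Δz = 0.9 km ⇒ ΔT = -6.84°C; T = -2.44°C
T_parcel − T_env = -2.9 − (-2.44) = -0.46°C

-0.46°C (parcel cooler than environment)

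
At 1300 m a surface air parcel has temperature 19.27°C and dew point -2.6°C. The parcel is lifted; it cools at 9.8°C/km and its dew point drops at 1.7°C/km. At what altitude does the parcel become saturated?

4000 m

T and T_d converge at 9.8 − 1.7 = 8.1°C per km
Height above start = (19.27 − (-2.6)) / 8.1 = 2.7 km
LCL altitude = 1300 m + 2700 m = 4000 m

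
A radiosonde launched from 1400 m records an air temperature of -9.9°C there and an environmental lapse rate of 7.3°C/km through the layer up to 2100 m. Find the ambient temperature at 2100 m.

From 1400 m to 2100 m (environmental): cools by 7.3 × 0.7 = 5.11°C, giving -15.01°C.

-15.01°C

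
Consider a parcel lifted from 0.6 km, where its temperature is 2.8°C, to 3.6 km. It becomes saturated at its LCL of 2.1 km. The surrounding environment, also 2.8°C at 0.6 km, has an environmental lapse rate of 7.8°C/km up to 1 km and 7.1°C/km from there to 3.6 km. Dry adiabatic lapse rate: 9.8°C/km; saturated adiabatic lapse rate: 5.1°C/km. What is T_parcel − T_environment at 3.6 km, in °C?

-0.77°C (parcel cooler than environment)

Parcel:
  Dry to 2100 m: -9.8 × 1.5 km = -14.7°C, so T = -11.9°C.
  Saturated to 3600 m: -5.1 × 1.5 km = -7.65°C, so T = -19.55°C.
Environment:
  Environment, lower layer to 1000 m: -7.8 × 0.4 km = -3.12°C, so T = -0.32°C.
  Environment, upper layer to 3600 m: -7.1 × 2.6 km = -18.46°C, so T = -18.78°C.
T_parcel − T_env = -19.55 − (-18.78) = -0.77°C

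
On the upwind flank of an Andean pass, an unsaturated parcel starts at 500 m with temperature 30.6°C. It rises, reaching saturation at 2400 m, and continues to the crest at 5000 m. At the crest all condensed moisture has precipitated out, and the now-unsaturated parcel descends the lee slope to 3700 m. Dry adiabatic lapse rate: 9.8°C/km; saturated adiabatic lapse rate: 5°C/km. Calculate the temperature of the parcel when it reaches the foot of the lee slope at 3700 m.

11.72°C

500 → 2400 m (dry, 9.8°C/km): ΔT = -9.8 × 1.9 = -18.62°C → T = 11.98°C
2400 → 5000 m (saturated, 5°C/km): ΔT = -5 × 2.6 = -13°C → T = -1.02°C
5000 → 3700 m (dry descent, 9.8°C/km): ΔT = +9.8 × 1.3 = +12.74°C → T = 11.72°C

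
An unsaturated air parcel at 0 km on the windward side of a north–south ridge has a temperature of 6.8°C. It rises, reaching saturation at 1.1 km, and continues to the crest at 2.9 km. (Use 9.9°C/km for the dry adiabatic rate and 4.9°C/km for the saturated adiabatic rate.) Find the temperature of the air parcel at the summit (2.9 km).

-12.91°C

0–1100 m, dry: Δz = 1.1 km ⇒ ΔT = -10.89°C; T = -4.09°C
1100–2900 m, saturated: Δz = 1.8 km ⇒ ΔT = -8.82°C; T = -12.91°C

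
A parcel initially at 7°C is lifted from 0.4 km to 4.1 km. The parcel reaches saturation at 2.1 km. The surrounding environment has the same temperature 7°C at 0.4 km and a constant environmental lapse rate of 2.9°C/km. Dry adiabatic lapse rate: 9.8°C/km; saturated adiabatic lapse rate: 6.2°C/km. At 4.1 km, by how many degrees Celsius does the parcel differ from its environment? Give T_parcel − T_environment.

-18.33°C (parcel cooler than environment)

Parcel:
  Dry to 2100 m: -9.8 × 1.7 km = -16.66°C, so T = -9.66°C.
  Saturated to 4100 m: -6.2 × 2 km = -12.4°C, so T = -22.06°C.
Environment:
  Environment to 4100 m: -2.9 × 3.7 km = -10.73°C, so T = -3.73°C.
T_parcel − T_env = -22.06 − (-3.73) = -18.33°C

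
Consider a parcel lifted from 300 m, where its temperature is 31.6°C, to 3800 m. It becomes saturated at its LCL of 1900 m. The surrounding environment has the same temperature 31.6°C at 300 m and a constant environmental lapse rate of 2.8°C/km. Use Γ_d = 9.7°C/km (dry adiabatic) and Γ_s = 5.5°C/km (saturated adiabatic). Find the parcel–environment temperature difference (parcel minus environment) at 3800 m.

Parcel:
  300 → 1900 m (dry, 9.7°C/km): ΔT = -9.7 × 1.6 = -15.52°C → T = 16.08°C
  1900 → 3800 m (saturated, 5.5°C/km): ΔT = -5.5 × 1.9 = -10.45°C → T = 5.63°C
Environment:
  300 → 3800 m (environment, 2.8°C/km): ΔT = -2.8 × 3.5 = -9.8°C → T = 21.8°C
T_parcel − T_env = 5.63 − 21.8 = -16.17°C

-16.17°C (parcel cooler than environment)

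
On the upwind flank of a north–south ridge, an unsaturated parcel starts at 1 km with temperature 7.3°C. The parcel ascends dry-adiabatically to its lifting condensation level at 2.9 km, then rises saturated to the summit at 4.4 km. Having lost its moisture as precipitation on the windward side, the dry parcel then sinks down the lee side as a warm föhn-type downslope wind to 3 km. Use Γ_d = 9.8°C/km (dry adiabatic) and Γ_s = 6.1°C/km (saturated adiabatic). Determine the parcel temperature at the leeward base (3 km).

Dry to 2900 m: -9.8 × 1.9 km = -18.62°C, so T = -11.32°C.
Saturated to 4400 m: -6.1 × 1.5 km = -9.15°C, so T = -20.47°C.
Dry descent to 3000 m: +9.8 × 1.4 km = +13.72°C, so T = -6.75°C.

-6.75°C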